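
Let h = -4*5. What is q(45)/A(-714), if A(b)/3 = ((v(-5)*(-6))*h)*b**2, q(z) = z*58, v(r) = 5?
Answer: 29/10195920 ≈ 2.8443e-6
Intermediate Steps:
h = -20
q(z) = 58*z
A(b) = 1800*b**2 (A(b) = 3*(((5*(-6))*(-20))*b**2) = 3*((-30*(-20))*b**2) = 3*(600*b**2) = 1800*b**2)
q(45)/A(-714) = (58*45)/((1800*(-714)**2)) = 2610/((1800*509796)) = 2610/917632800 = 2610*(1/917632800) = 29/10195920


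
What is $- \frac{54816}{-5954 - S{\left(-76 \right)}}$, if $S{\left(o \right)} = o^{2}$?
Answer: $\frac{9136}{1955} \approx 4.6731$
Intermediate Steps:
$- \frac{54816}{-5954 - S{\left(-76 \right)}} = - \frac{54816}{-5954 - \left(-76\right)^{2}} = - \frac{54816}{-5954 - 5776} = - \frac{54816}{-11730} = \left(-54816\right) \left(- \frac{1}{11730}\right) = \frac{9136}{1955}$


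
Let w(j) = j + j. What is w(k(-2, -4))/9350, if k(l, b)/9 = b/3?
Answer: -12/4675 ≈ -0.0025668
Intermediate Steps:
k(l, b) = 3*b (k(l, b) = 9*(b/3) = 3*b)
w(j) = 2*j
w(k(-2, -4))/9350 = (2*(3*(-4)))/9350 = (2*(-12))*(1/9350) = -24*1/9350 = -12/4675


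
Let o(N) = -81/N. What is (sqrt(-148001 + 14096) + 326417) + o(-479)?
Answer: 156353824/479 + I*sqrt(133905) ≈ 3.2642e+5 + 365.93*I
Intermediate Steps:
(sqrt(-148001 + 14096) + 326417) + o(-479) = (sqrt(-148001 + 14096) + 326417) - 81/(-479) = (sqrt(-133905) + 326417) - 81*(-1/479) = (I*sqrt(133905) + 326417) + 81/479 = (326417 + I*sqrt(133905)) + 81/479 = 156353824/479 + I*sqrt(133905)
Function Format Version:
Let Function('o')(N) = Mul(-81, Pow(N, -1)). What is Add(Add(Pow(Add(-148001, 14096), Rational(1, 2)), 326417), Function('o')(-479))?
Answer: Add(Rational(156353824, 479), Mul(I, Pow(133905, Rational(1, 2)))) ≈ Add(3.2642e+5, Mul(365.93, I))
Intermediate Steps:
Add(Add(Pow(Add(-148001, 14096), Rational(1, 2)), 326417), Function('o')(-479)) = Add(Add(Pow(Add(-148001, 14096), Rational(1, 2)), 326417), Mul(-81, Pow(-479, -1))) = Add(Add(Pow(-133905, Rational(1, 2)), 326417), Mul(-81, Rational(-1, 479))) = Add(Add(Mul(I, Pow(133905, Rational(1, 2))), 326417), Rational(81, 479)) = Add(Add(326417, Mul(I, Pow(133905, Rational(1, 2)))), Rational(81, 479)) = Add(Rational(156353824, 479), Mul(I, Pow(133905, Rational(1, 2))))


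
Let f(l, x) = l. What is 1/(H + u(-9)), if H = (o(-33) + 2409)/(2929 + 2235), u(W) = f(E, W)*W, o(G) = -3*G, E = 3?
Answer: -1291/34230 ≈ -0.037715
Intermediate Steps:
u(W) = 3*W
H = 627/1291 (H = (-3*(-33) + 2409)/(2929 + 2235) = (99 + 2409)/5164 = 2508*(1/5164) = 627/1291 ≈ 0.48567)
1/(H + u(-9)) = 1/(627/1291 + 3*(-9)) = 1/(627/1291 - 27) = 1/(-34230/1291) = -1291/34230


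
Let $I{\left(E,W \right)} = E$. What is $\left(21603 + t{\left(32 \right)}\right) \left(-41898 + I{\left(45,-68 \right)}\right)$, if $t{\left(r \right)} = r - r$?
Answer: $-904150359$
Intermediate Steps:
$t{\left(r \right)} = 0$
$\left(21603 + t{\left(32 \right)}\right) \left(-41898 + I{\left(45,-68 \right)}\right) = \left(21603 + 0\right) \left(-41898 + 45\right) = 21603 \left(-41853\right) = -904150359$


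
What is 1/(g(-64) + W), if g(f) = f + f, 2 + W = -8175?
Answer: -1/8305 ≈ -0.00012041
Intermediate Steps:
W = -8177 (W = -2 - 8175 = -8177)
g(f) = 2*f
1/(g(-64) + W) = 1/(2*(-64) - 8177) = 1/(-128 - 8177) = 1/(-8305) = -1/8305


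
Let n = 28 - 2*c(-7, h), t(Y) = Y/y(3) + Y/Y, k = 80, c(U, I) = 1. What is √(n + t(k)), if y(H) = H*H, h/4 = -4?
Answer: √323/3 ≈ 5.9907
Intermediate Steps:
h = -16 (h = 4*(-4) = -16)
y(H) = H²
t(Y) = 1 + Y/9 (t(Y) = Y/(3²) + Y/Y = Y/9 + 1 = 1 + Y/9)
n = 26 (n = 28 - 2*1 = 28 - 2 = 26)
√(n + t(k)) = √(26 + (1 + (⅑)*80)) = √(26 + (1 + 80/9)) = √(26 + 89/9) = √(323/9) = √323/3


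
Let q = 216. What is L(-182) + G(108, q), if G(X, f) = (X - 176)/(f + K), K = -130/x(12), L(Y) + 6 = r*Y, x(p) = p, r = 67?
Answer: -15018608/1231 ≈ -12200.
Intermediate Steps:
L(Y) = -6 + 67*Y
K = -65/6 (K = -130/12 = -130*1/12 = -65/6 ≈ -10.833)
G(X, f) = (-176 + X)/(-65/6 + f) (G(X, f) = (X - 176)/(f - 65/6) = (-176 + X)/(-65/6 + f))
L(-182) + G(108, q) = (-6 + 67*(-182)) + 6*(-176 + 108)/(-65 + 6*216) = (-6 - 12194) + 6*(-68)/(-65 + 1296) = -12200 + 6*(-68)/1231 = -12200 + 6*(1/1231)*(-68) = -12200 - 408/1231 = -15018608/1231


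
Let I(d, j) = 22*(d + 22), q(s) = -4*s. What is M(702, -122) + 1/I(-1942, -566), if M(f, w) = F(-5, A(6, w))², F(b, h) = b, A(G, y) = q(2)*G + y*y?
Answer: 1055999/42240 ≈ 25.000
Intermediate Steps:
A(G, y) = y² - 8*G (A(G, y) = (-4*2)*G + y*y = -8*G + y² = y² - 8*G)
M(f, w) = 25 (M(f, w) = (-5)² = 25)
I(d, j) = 484 + 22*d (I(d, j) = 22*(22 + d) = 484 + 22*d)
M(702, -122) + 1/I(-1942, -566) = 25 + 1/(484 + 22*(-1942)) = 25 + 1/(484 - 42724) = 25 + 1/(-42240) = 25 - 1/42240 = 1055999/42240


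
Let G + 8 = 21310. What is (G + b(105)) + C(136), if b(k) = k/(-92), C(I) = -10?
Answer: 1958759/92 ≈ 21291.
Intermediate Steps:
G = 21302 (G = -8 + 21310 = 21302)
b(k) = -k/92 (b(k) = k*(-1/92) = -k/92)
(G + b(105)) + C(136) = (21302 - 1/92*105) - 10 = (21302 - 105/92) - 10 = 1959679/92 - 10 = 1958759/92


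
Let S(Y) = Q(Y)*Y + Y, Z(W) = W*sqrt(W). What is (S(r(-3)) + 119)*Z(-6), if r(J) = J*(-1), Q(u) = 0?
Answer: -732*I*sqrt(6) ≈ -1793.0*I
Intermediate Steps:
Z(W) = W**(3/2)
r(J) = -J
S(Y) = Y (S(Y) = 0*Y + Y = 0 + Y = Y)
(S(r(-3)) + 119)*Z(-6) = (-1*(-3) + 119)*(-6)**(3/2) = (3 + 119)*(-6*I*sqrt(6)) = 122*(-6*I*sqrt(6)) = -732*I*sqrt(6)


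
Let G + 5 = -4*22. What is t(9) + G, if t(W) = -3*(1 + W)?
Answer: -123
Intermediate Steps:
t(W) = -3 - 3*W
G = -93 (G = -5 - 4*22 = -5 - 88 = -93)
t(9) + G = (-3 - 3*9) - 93 = (-3 - 27) - 93 = -30 - 93 = -123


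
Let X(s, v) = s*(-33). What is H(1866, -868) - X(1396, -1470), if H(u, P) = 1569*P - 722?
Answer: -1316546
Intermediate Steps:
H(u, P) = -722 + 1569*P
X(s, v) = -33*s
H(1866, -868) - X(1396, -1470) = (-722 + 1569*(-868)) - (-33)*1396 = (-722 - 1361892) - 1*(-46068) = -1362614 + 46068 = -1316546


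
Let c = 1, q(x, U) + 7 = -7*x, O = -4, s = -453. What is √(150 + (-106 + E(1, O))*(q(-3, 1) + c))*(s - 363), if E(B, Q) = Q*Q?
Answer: -16320*I*√3 ≈ -28267.0*I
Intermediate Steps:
q(x, U) = -7 - 7*x
E(B, Q) = Q²
√(150 + (-106 + E(1, O))*(q(-3, 1) + c))*(s - 363) = √(150 + (-106 + (-4)²)*((-7 - 7*(-3)) + 1))*(-453 - 363) = √(150 + (-106 + 16)*((-7 + 21) + 1))*(-816) = √(150 - 90*(14 + 1))*(-816) = √(150 - 90*15)*(-816) = √(150 - 1350)*(-816) = √(-1200)*(-816) = (20*I*√3)*(-816) = -16320*I*√3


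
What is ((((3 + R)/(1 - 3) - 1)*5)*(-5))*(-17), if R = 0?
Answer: -2125/2 ≈ -1062.5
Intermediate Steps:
((((3 + R)/(1 - 3) - 1)*5)*(-5))*(-17) = ((((3 + 0)/(1 - 3) - 1)*5)*(-5))*(-17) = (((3/(-2) - 1)*5)*(-5))*(-17) = (((3*(-½) - 1)*5)*(-5))*(-17) = (((-3/2 - 1)*5)*(-5))*(-17) = (-5/2*5*(-5))*(-17) = -25/2*(-5)*(-17) = (125/2)*(-17) = -2125/2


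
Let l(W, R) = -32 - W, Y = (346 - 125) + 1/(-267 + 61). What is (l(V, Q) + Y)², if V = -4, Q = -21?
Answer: 1580619049/42436 ≈ 37247.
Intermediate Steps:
Y = 45525/206 (Y = 221 + 1/(-206) = 221 - 1/206 = 45525/206 ≈ 221.00)
(l(V, Q) + Y)² = ((-32 - 1*(-4)) + 45525/206)² = ((-32 + 4) + 45525/206)² = (-28 + 45525/206)² = (39757/206)² = 1580619049/42436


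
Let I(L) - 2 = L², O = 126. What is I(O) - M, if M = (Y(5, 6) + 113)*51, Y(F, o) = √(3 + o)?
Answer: 9962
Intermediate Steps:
I(L) = 2 + L²
M = 5916 (M = (√(3 + 6) + 113)*51 = (√9 + 113)*51 = (3 + 113)*51 = 116*51 = 5916)
I(O) - M = (2 + 126²) - 1*5916 = (2 + 15876) - 5916 = 15878 - 5916 = 9962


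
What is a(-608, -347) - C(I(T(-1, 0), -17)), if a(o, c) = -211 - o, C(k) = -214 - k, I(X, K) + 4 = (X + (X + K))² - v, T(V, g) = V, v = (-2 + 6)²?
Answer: 952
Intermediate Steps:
v = 16 (v = 4² = 16)
I(X, K) = -20 + (K + 2*X)² (I(X, K) = -4 + ((X + (X + K))² - 1*16) = -4 + ((X + (K + X))² - 16) = -4 + ((K + 2*X)² - 16) = -4 + (-16 + (K + 2*X)²) = -20 + (K + 2*X)²)
a(-608, -347) - C(I(T(-1, 0), -17)) = (-211 - 1*(-608)) - (-214 - (-20 + (-17 + 2*(-1))²)) = (-211 + 608) - (-214 - (-20 + (-17 - 2)²)) = 397 - (-214 - (-20 + (-19)²)) = 397 - (-214 - (-20 + 361)) = 397 - (-214 - 1*341) = 397 - (-214 - 341) = 397 - 1*(-555) = 397 + 555 = 952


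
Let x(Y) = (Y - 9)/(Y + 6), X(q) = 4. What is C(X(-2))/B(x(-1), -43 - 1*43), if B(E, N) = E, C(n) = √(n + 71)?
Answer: -5*√3/2 ≈ -4.3301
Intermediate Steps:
C(n) = √(71 + n)
x(Y) = (-9 + Y)/(6 + Y)
C(X(-2))/B(x(-1), -43 - 1*43) = √(71 + 4)/(((-9 - 1)/(6 - 1))) = √75/((-10/5)) = (5*√3)/(((⅕)*(-10))) = (5*√3)/(-2) = (5*√3)*(-½) = -5*√3/2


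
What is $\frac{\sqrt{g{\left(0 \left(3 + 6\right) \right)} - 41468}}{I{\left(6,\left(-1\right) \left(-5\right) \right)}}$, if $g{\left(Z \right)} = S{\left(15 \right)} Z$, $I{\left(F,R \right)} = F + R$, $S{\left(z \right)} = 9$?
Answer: $\frac{2 i \sqrt{10367}}{11} \approx 18.512 i$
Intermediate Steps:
$g{\left(Z \right)} = 9 Z$
$\frac{\sqrt{g{\left(0 \left(3 + 6\right) \right)} - 41468}}{I{\left(6,\left(-1\right) \left(-5\right) \right)}} = \frac{\sqrt{9 \cdot 0 \left(3 + 6\right) - 41468}}{6 - -5} = \frac{\sqrt{9 \cdot 0 \cdot 9 - 41468}}{6 + 5} = \frac{\sqrt{9 \cdot 0 - 41468}}{11} = \sqrt{0 - 41468} \cdot \frac{1}{11} = \sqrt{-41468} \cdot \frac{1}{11} = 2 i \sqrt{10367} \cdot \frac{1}{11} = \frac{2 i \sqrt{10367}}{11}$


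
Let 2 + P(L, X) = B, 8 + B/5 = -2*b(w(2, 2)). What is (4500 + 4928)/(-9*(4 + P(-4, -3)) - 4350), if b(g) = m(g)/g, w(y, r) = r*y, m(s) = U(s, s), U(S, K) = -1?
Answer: -18856/8061 ≈ -2.3392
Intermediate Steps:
m(s) = -1
b(g) = -1/g
B = -75/2 (B = -40 + 5*(-(-2)/(2*2)) = -40 + 5*(-(-2)/4) = -40 + 5*(-2*(-1/4)) = -40 + 5*(1/2) = -40 + 5/2 = -75/2 ≈ -37.500)
P(L, X) = -79/2 (P(L, X) = -2 - 75/2 = -79/2)
(4500 + 4928)/(-9*(4 + P(-4, -3)) - 4350) = (4500 + 4928)/(-9*(4 - 79/2) - 4350) = 9428/(-9*(-71/2) - 4350) = 9428/(639/2 - 4350) = 9428/(-8061/2) = 9428*(-2/8061) = -18856/8061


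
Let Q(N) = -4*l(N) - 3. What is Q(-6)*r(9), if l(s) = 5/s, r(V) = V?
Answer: 3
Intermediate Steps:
Q(N) = -3 - 20/N (Q(N) = -20/N - 3 = -3 - 20/N)
Q(-6)*r(9) = (-3 - 20/(-6))*9 = (-3 - 20*(-⅙))*9 = (-3 + 10/3)*9 = (⅓)*9 = 3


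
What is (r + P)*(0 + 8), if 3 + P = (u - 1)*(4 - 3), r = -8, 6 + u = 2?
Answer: -128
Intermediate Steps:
u = -4 (u = -6 + 2 = -4)
P = -8 (P = -3 + (-4 - 1)*(4 - 3) = -3 - 5*1 = -3 - 5 = -8)
(r + P)*(0 + 8) = (-8 - 8)*(0 + 8) = -16*8 = -128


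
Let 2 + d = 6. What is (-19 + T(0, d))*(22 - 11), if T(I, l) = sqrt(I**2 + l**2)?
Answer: -165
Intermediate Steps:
d = 4 (d = -2 + 6 = 4)
(-19 + T(0, d))*(22 - 11) = (-19 + sqrt(0**2 + 4**2))*(22 - 11) = (-19 + sqrt(0 + 16))*11 = (-19 + sqrt(16))*11 = (-19 + 4)*11 = -15*11 = -165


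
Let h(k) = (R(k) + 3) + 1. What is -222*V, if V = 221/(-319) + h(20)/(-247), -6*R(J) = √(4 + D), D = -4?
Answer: 12401586/78793 ≈ 157.39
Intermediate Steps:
R(J) = 0 (R(J) = -√(4 - 4)/6 = -√0/6 = -⅙*0 = 0)
h(k) = 4 (h(k) = (0 + 3) + 1 = 3 + 1 = 4)
V = -55863/78793 (V = 221/(-319) + 4/(-247) = 221*(-1/319) + 4*(-1/247) = -221/319 - 4/247 = -55863/78793 ≈ -0.70898)
-222*V = -222*(-55863/78793) = 12401586/78793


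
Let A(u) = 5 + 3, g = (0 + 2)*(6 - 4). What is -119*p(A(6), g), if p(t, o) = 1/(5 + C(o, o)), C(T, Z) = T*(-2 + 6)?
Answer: -17/3 ≈ -5.6667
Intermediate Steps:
g = 4 (g = 2*2 = 4)
A(u) = 8
C(T, Z) = 4*T (C(T, Z) = T*4 = 4*T)
p(t, o) = 1/(5 + 4*o)
-119*p(A(6), g) = -119/(5 + 4*4) = -119/(5 + 16) = -119/21 = -119*1/21 = -17/3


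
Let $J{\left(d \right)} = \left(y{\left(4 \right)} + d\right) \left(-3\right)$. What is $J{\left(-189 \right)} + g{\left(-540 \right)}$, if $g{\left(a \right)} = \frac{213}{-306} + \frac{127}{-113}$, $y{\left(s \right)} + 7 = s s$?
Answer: $\frac{6203063}{11526} \approx 538.18$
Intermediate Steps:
$y{\left(s \right)} = -7 + s^{2}$ ($y{\left(s \right)} = -7 + s s = -7 + s^{2}$)
$g{\left(a \right)} = - \frac{20977}{11526}$ ($g{\left(a \right)} = 213 \left(- \frac{1}{306}\right) + 127 \left(- \frac{1}{113}\right) = - \frac{71}{102} - \frac{127}{113} = - \frac{20977}{11526}$)
$J{\left(d \right)} = -27 - 3 d$ ($J{\left(d \right)} = \left(\left(-7 + 4^{2}\right) + d\right) \left(-3\right) = \left(\left(-7 + 16\right) + d\right) \left(-3\right) = \left(9 + d\right) \left(-3\right) = -27 - 3 d$)
$J{\left(-189 \right)} + g{\left(-540 \right)} = \left(-27 - -567\right) - \frac{20977}{11526} = \left(-27 + 567\right) - \frac{20977}{11526} = 540 - \frac{20977}{11526} = \frac{6203063}{11526}$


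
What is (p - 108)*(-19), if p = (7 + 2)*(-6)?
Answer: 3078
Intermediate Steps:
p = -54 (p = 9*(-6) = -54)
(p - 108)*(-19) = (-54 - 108)*(-19) = -162*(-19) = 3078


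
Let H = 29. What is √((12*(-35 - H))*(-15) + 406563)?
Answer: √418083 ≈ 646.59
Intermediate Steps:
√((12*(-35 - H))*(-15) + 406563) = √((12*(-35 - 1*29))*(-15) + 406563) = √((12*(-35 - 29))*(-15) + 406563) = √((12*(-64))*(-15) + 406563) = √(-768*(-15) + 406563) = √(11520 + 406563) = √418083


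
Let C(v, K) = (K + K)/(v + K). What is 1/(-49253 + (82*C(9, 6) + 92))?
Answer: -5/245477 ≈ -2.0369e-5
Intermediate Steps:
C(v, K) = 2*K/(K + v) (C(v, K) = (2*K)/(K + v) = 2*K/(K + v))
1/(-49253 + (82*C(9, 6) + 92)) = 1/(-49253 + (82*(2*6/(6 + 9)) + 92)) = 1/(-49253 + (82*(2*6/15) + 92)) = 1/(-49253 + (82*(2*6*(1/15)) + 92)) = 1/(-49253 + (82*(4/5) + 92)) = 1/(-49253 + (328/5 + 92)) = 1/(-49253 + 788/5) = 1/(-245477/5) = -5/245477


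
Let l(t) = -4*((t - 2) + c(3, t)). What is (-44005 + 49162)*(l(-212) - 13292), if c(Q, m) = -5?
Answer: -64029312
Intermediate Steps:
l(t) = 28 - 4*t (l(t) = -4*((t - 2) - 5) = -4*((-2 + t) - 5) = -4*(-7 + t) = 28 - 4*t)
(-44005 + 49162)*(l(-212) - 13292) = (-44005 + 49162)*((28 - 4*(-212)) - 13292) = 5157*((28 + 848) - 13292) = 5157*(876 - 13292) = 5157*(-12416) = -64029312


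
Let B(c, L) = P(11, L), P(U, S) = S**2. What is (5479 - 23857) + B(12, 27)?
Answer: -17649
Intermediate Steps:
B(c, L) = L**2
(5479 - 23857) + B(12, 27) = (5479 - 23857) + 27**2 = -18378 + 729 = -17649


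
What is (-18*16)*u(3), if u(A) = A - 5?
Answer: 576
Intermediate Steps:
u(A) = -5 + A
(-18*16)*u(3) = (-18*16)*(-5 + 3) = -288*(-2) = 576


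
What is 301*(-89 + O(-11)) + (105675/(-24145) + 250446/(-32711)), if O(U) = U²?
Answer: 217083376727/22565917 ≈ 9620.0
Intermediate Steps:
301*(-89 + O(-11)) + (105675/(-24145) + 250446/(-32711)) = 301*(-89 + (-11)²) + (105675/(-24145) + 250446/(-32711)) = 301*(-89 + 121) + (105675*(-1/24145) + 250446*(-1/32711)) = 301*32 + (-21135/4829 - 35778/4673) = 9632 - 271535817/22565917 = 217083376727/22565917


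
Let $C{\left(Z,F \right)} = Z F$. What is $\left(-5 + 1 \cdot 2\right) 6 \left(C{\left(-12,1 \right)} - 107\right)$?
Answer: $2142$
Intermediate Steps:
$C{\left(Z,F \right)} = F Z$
$\left(-5 + 1 \cdot 2\right) 6 \left(C{\left(-12,1 \right)} - 107\right) = \left(-5 + 1 \cdot 2\right) 6 \left(1 \left(-12\right) - 107\right) = \left(-5 + 2\right) 6 \left(-12 - 107\right) = \left(-3\right) 6 \left(-119\right) = \left(-18\right) \left(-119\right) = 2142$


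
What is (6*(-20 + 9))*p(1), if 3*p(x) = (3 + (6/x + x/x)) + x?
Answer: -242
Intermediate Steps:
p(x) = 4/3 + 2/x + x/3 (p(x) = ((3 + (6/x + x/x)) + x)/3 = ((3 + (6/x + 1)) + x)/3 = ((3 + (1 + 6/x)) + x)/3 = ((4 + 6/x) + x)/3 = (4 + x + 6/x)/3 = 4/3 + 2/x + x/3)
(6*(-20 + 9))*p(1) = (6*(-20 + 9))*((1/3)*(6 + 1*(4 + 1))/1) = (6*(-11))*((1/3)*1*(6 + 1*5)) = -22*(6 + 5) = -22*11 = -66*11/3 = -242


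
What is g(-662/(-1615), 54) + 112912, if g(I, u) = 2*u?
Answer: 113020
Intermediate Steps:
g(-662/(-1615), 54) + 112912 = 2*54 + 112912 = 108 + 112912 = 113020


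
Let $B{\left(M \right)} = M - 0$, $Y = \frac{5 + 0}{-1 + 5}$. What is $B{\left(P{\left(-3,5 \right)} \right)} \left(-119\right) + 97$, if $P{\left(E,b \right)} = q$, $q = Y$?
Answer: $- \frac{207}{4} \approx -51.75$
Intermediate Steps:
$Y = \frac{5}{4} \approx 1.25$
$q = \frac{5}{4} \approx 1.25$
$P{\left(E,b \right)} = \frac{5}{4}$
$B{\left(M \right)} = M$ ($B{\left(M \right)} = M + 0 = M$)
$B{\left(P{\left(-3,5 \right)} \right)} \left(-119\right) + 97 = \frac{5}{4} \left(-119\right) + 97 = - \frac{595}{4} + 97 = - \frac{207}{4}$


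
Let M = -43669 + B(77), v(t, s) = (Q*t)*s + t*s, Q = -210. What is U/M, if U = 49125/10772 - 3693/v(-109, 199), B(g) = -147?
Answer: -222664427379/2139710082529888 ≈ -0.00010406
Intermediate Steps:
v(t, s) = -209*s*t (v(t, s) = (-210*t)*s + t*s = -210*s*t + s*t = -209*s*t)
U = 222664427379/48833989468 (U = 49125/10772 - 3693/((-209*199*(-109))) = 49125*(1/10772) - 3693/4533419 = 49125/10772 - 3693*1/4533419 = 49125/10772 - 3693/4533419 = 222664427379/48833989468 ≈ 4.5596)
M = -43816 (M = -43669 - 147 = -43816)
U/M = (222664427379/48833989468)/(-43816) = (222664427379/48833989468)*(-1/43816) = -222664427379/2139710082529888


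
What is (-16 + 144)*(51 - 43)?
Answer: 1024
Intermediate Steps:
(-16 + 144)*(51 - 43) = 128*8 = 1024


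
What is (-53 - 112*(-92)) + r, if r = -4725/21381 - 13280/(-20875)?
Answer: 305033165162/29755225 ≈ 10251.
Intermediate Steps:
r = 12353687/29755225 (r = -4725*1/21381 - 13280*(-1/20875) = -1575/7127 + 2656/4175 = 12353687/29755225 ≈ 0.41518)
(-53 - 112*(-92)) + r = (-53 - 112*(-92)) + 12353687/29755225 = (-53 + 10304) + 12353687/29755225 = 10251 + 12353687/29755225 = 305033165162/29755225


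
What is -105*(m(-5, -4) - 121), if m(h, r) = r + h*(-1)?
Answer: 12600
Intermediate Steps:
m(h, r) = r - h
-105*(m(-5, -4) - 121) = -105*((-4 - 1*(-5)) - 121) = -105*((-4 + 5) - 121) = -105*(1 - 121) = -105*(-120) = 12600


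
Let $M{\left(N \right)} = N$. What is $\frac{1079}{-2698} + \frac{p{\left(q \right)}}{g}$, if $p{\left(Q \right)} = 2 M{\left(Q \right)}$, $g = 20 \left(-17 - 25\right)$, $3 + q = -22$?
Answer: $- \frac{38573}{113316} \approx -0.3404$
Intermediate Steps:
$q = -25$ ($q = -3 - 22 = -25$)
$g = -840$ ($g = 20 \left(-42\right) = -840$)
$p{\left(Q \right)} = 2 Q$
$\frac{1079}{-2698} + \frac{p{\left(q \right)}}{g} = \frac{1079}{-2698} + \frac{2 \left(-25\right)}{-840} = 1079 \left(- \frac{1}{2698}\right) - - \frac{5}{84} = - \frac{1079}{2698} + \frac{5}{84} = - \frac{38573}{113316}$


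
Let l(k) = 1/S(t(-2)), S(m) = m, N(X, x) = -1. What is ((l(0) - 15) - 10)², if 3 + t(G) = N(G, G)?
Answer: 10201/16 ≈ 637.56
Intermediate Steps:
t(G) = -4 (t(G) = -3 - 1 = -4)
l(k) = -¼ (l(k) = 1/(-4) = -¼)
((l(0) - 15) - 10)² = ((-¼ - 15) - 10)² = (-61/4 - 10)² = (-101/4)² = 10201/16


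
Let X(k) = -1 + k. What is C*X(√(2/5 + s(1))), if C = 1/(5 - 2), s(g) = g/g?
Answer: -⅓ + √35/15 ≈ 0.061072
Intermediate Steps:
s(g) = 1
C = ⅓ (C = 1/3 = ⅓ ≈ 0.33333)
C*X(√(2/5 + s(1))) = (-1 + √(2/5 + 1))/3 = (-1 + √(2*(⅕) + 1))/3 = (-1 + √(⅖ + 1))/3 = (-1 + √(7/5))/3 = (-1 + √35/5)/3 = -⅓ + √35/15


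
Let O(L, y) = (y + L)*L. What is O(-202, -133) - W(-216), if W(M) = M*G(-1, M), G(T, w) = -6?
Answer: 66374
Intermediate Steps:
O(L, y) = L*(L + y) (O(L, y) = (L + y)*L = L*(L + y))
W(M) = -6*M (W(M) = M*(-6) = -6*M)
O(-202, -133) - W(-216) = -202*(-202 - 133) - (-6)*(-216) = -202*(-335) - 1*1296 = 67670 - 1296 = 66374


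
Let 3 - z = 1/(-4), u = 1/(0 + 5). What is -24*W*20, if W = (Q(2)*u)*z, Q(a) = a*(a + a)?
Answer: -2496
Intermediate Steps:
Q(a) = 2*a² (Q(a) = a*(2*a) = 2*a²)
u = ⅕ (u = 1/5 = ⅕ ≈ 0.20000)
z = 13/4 (z = 3 - 1/(-4) = 3 - 1*(-¼) = 3 + ¼ = 13/4 ≈ 3.2500)
W = 26/5 (W = ((2*2²)*(⅕))*(13/4) = ((2*4)*(⅕))*(13/4) = (8*(⅕))*(13/4) = (8/5)*(13/4) = 26/5 ≈ 5.2000)
-24*W*20 = -24*26/5*20 = -624/5*20 = -2496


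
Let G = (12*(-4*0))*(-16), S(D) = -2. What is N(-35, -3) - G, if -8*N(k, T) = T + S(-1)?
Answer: 5/8 ≈ 0.62500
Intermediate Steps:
N(k, T) = 1/4 - T/8 (N(k, T) = -(T - 2)/8 = -(-2 + T)/8 = 1/4 - T/8)
G = 0 (G = (12*0)*(-16) = 0*(-16) = 0)
N(-35, -3) - G = (1/4 - 1/8*(-3)) - 1*0 = (1/4 + 3/8) + 0 = 5/8 + 0 = 5/8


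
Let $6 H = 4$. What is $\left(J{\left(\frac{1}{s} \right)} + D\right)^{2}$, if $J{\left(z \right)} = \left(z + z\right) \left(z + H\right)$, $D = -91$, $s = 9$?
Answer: $\frac{54125449}{6561} \approx 8249.6$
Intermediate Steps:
$H = \frac{2}{3}$ ($H = \frac{1}{6} \cdot 4 = \frac{2}{3} \approx 0.66667$)
$J{\left(z \right)} = 2 z \left(\frac{2}{3} + z\right)$ ($J{\left(z \right)} = \left(z + z\right) \left(z + \frac{2}{3}\right) = 2 z \left(\frac{2}{3} + z\right)$)
$\left(J{\left(\frac{1}{s} \right)} + D\right)^{2} = \left(\frac{2 \left(2 + \frac{3}{9}\right)}{3 \cdot 9} - 91\right)^{2} = \left(\frac{2}{3} \cdot \frac{1}{9} \left(2 + 3 \cdot \frac{1}{9}\right) - 91\right)^{2} = \left(\frac{2}{3} \cdot \frac{1}{9} \left(2 + \frac{1}{3}\right) - 91\right)^{2} = \left(\frac{2}{3} \cdot \frac{1}{9} \cdot \frac{7}{3} - 91\right)^{2} = \left(\frac{14}{81} - 91\right)^{2} = \left(- \frac{7357}{81}\right)^{2} = \frac{54125449}{6561}$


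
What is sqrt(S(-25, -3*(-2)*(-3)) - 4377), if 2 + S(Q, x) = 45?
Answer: I*sqrt(4334) ≈ 65.833*I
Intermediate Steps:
S(Q, x) = 43 (S(Q, x) = -2 + 45 = 43)
sqrt(S(-25, -3*(-2)*(-3)) - 4377) = sqrt(43 - 4377) = sqrt(-4334) = I*sqrt(4334)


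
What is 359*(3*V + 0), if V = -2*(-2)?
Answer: 4308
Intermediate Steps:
V = 4
359*(3*V + 0) = 359*(3*4 + 0) = 359*(12 + 0) = 359*12 = 4308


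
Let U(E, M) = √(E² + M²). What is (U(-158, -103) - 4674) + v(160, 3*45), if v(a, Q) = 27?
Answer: -4647 + √35573 ≈ -4458.4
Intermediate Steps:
(U(-158, -103) - 4674) + v(160, 3*45) = (√((-158)² + (-103)²) - 4674) + 27 = (√(24964 + 10609) - 4674) + 27 = (√35573 - 4674) + 27 = (-4674 + √35573) + 27 = -4647 + √35573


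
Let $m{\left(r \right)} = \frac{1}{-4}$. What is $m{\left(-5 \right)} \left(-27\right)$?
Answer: $\frac{27}{4} \approx 6.75$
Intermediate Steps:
$m{\left(r \right)} = - \frac{1}{4}$
$m{\left(-5 \right)} \left(-27\right) = \left(- \frac{1}{4}\right) \left(-27\right) = \frac{27}{4}$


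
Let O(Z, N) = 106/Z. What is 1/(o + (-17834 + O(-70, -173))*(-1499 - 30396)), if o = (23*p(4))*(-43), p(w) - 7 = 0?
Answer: 7/3981997636 ≈ 1.7579e-9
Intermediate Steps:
p(w) = 7 (p(w) = 7 + 0 = 7)
o = -6923 (o = (23*7)*(-43) = 161*(-43) = -6923)
1/(o + (-17834 + O(-70, -173))*(-1499 - 30396)) = 1/(-6923 + (-17834 + 106/(-70))*(-1499 - 30396)) = 1/(-6923 + (-17834 + 106*(-1/70))*(-31895)) = 1/(-6923 + (-17834 - 53/35)*(-31895)) = 1/(-6923 - 624243/35*(-31895)) = 1/(-6923 + 3982046097/7) = 1/(3981997636/7) = 7/3981997636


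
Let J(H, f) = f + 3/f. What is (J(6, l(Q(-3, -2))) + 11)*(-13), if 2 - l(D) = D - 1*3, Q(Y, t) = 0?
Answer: -1079/5 ≈ -215.80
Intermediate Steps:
l(D) = 5 - D (l(D) = 2 - (D - 1*3) = 2 - (D - 3) = 2 - (-3 + D) = 2 + (3 - D) = 5 - D)
(J(6, l(Q(-3, -2))) + 11)*(-13) = (((5 - 1*0) + 3/(5 - 1*0)) + 11)*(-13) = (((5 + 0) + 3/(5 + 0)) + 11)*(-13) = ((5 + 3/5) + 11)*(-13) = (28/5 + 11)*(-13) = (83/5)*(-13) = -1079/5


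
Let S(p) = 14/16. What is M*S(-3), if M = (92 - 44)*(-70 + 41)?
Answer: -1218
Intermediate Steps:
M = -1392 (M = 48*(-29) = -1392)
S(p) = 7/8 (S(p) = 14*(1/16) = 7/8)
M*S(-3) = -1392*7/8 = -1218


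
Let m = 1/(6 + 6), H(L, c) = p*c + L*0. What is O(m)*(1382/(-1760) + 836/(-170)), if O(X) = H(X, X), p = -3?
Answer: 17063/11968 ≈ 1.4257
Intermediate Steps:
H(L, c) = -3*c (H(L, c) = -3*c + L*0 = -3*c + 0 = -3*c)
m = 1/12 ≈ 0.083333
O(X) = -3*X
O(m)*(1382/(-1760) + 836/(-170)) = (-3*1/12)*(1382/(-1760) + 836/(-170)) = -(1382*(-1/1760) + 836*(-1/170))/4 = -(-691/880 - 418/85)/4 = -¼*(-17063/2992) = 17063/11968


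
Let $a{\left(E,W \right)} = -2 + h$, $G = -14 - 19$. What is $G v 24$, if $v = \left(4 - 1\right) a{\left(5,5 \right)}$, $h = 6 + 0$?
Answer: $-9504$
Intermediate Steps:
$G = -33$ ($G = -14 - 19 = -33$)
$h = 6$
$a{\left(E,W \right)} = 4$ ($a{\left(E,W \right)} = -2 + 6 = 4$)
$v = 12$ ($v = \left(4 - 1\right) 4 = 3 \cdot 4 = 12$)
$G v 24 = \left(-33\right) 12 \cdot 24 = \left(-396\right) 24 = -9504$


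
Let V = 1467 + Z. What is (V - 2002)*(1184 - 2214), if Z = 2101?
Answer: -1612980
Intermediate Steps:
V = 3568 (V = 1467 + 2101 = 3568)
(V - 2002)*(1184 - 2214) = (3568 - 2002)*(1184 - 2214) = 1566*(-1030) = -1612980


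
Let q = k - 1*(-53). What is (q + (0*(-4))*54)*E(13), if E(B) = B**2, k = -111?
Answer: -9802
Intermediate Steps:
q = -58 (q = -111 - 1*(-53) = -111 + 53 = -58)
(q + (0*(-4))*54)*E(13) = (-58 + (0*(-4))*54)*13**2 = (-58 + 0*54)*169 = (-58 + 0)*169 = -58*169 = -9802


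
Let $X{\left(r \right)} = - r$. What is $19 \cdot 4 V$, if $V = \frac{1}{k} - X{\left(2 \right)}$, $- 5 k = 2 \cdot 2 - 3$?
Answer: $-228$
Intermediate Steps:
$k = - \frac{1}{5}$ ($k = - \frac{2 \cdot 2 - 3}{5} = - \frac{4 - 3}{5} = \left(- \frac{1}{5}\right) 1 = - \frac{1}{5} \approx -0.2$)
$V = -3$ ($V = \frac{1}{- \frac{1}{5}} - \left(-1\right) 2 = -5 - -2 = -5 + 2 = -3$)
$19 \cdot 4 V = 19 \cdot 4 \left(-3\right) = 76 \left(-3\right) = -228$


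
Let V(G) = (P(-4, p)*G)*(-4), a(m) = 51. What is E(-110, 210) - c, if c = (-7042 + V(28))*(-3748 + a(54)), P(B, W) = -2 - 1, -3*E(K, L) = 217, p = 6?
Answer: -74376463/3 ≈ -2.4792e+7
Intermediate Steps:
E(K, L) = -217/3 (E(K, L) = -⅓*217 = -217/3)
P(B, W) = -3
V(G) = 12*G (V(G) = -3*G*(-4) = 12*G)
c = 24792082 (c = (-7042 + 12*28)*(-3748 + 51) = (-7042 + 336)*(-3697) = -6706*(-3697) = 24792082)
E(-110, 210) - c = -217/3 - 1*24792082 = -217/3 - 24792082 = -74376463/3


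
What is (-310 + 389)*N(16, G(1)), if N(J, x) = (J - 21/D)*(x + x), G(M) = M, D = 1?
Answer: -790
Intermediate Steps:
N(J, x) = 2*x*(-21 + J) (N(J, x) = (J - 21/1)*(x + x) = (J - 21*1)*(2*x) = (J - 21)*(2*x) = (-21 + J)*(2*x) = 2*x*(-21 + J))
(-310 + 389)*N(16, G(1)) = (-310 + 389)*(2*1*(-21 + 16)) = 79*(2*1*(-5)) = 79*(-10) = -790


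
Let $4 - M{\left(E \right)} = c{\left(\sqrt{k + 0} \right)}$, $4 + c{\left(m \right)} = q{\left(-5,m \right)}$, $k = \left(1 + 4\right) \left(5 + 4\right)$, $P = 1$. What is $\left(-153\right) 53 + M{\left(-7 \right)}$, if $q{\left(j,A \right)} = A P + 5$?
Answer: $-8106 - 3 \sqrt{5} \approx -8112.7$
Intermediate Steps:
$k = 45$ ($k = 5 \cdot 9 = 45$)
$q{\left(j,A \right)} = 5 + A$ ($q{\left(j,A \right)} = A 1 + 5 = A + 5 = 5 + A$)
$c{\left(m \right)} = 1 + m$ ($c{\left(m \right)} = -4 + \left(5 + m\right) = 1 + m$)
$M{\left(E \right)} = 3 - 3 \sqrt{5}$ ($M{\left(E \right)} = 4 - \left(1 + \sqrt{45 + 0}\right) = 4 - \left(1 + \sqrt{45}\right) = 4 - \left(1 + 3 \sqrt{5}\right) = 3 - 3 \sqrt{5}$)
$\left(-153\right) 53 + M{\left(-7 \right)} = \left(-153\right) 53 + \left(3 - 3 \sqrt{5}\right) = -8109 + \left(3 - 3 \sqrt{5}\right) = -8106 - 3 \sqrt{5}$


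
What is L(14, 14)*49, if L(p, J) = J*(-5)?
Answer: -3430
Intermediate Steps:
L(p, J) = -5*J
L(14, 14)*49 = -5*14*49 = -70*49 = -3430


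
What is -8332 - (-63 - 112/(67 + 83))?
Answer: -620119/75 ≈ -8268.3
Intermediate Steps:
-8332 - (-63 - 112/(67 + 83)) = -8332 - (-63 - 112/150) = -8332 - (-63 + (1/150)*(-112)) = -8332 - (-63 - 56/75) = -8332 - 1*(-4781/75) = -8332 + 4781/75 = -620119/75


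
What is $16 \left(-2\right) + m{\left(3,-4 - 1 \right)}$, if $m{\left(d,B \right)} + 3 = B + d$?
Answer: $-37$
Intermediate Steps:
$m{\left(d,B \right)} = -3 + B + d$ ($m{\left(d,B \right)} = -3 + \left(B + d\right) = -3 + B + d$)
$16 \left(-2\right) + m{\left(3,-4 - 1 \right)} = 16 \left(-2\right) - 5 = -32 - 5 = -37$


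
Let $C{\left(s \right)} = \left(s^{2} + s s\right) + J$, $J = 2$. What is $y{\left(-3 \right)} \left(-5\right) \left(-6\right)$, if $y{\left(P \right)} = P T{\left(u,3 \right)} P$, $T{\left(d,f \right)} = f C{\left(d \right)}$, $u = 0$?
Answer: $1620$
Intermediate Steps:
$C{\left(s \right)} = 2 + 2 s^{2}$ ($C{\left(s \right)} = \left(s^{2} + s s\right) + 2 = \left(s^{2} + s^{2}\right) + 2 = 2 s^{2} + 2 = 2 + 2 s^{2}$)
$T{\left(d,f \right)} = f \left(2 + 2 d^{2}\right)$
$y{\left(P \right)} = 6 P^{2}$ ($y{\left(P \right)} = P 2 \cdot 3 \left(1 + 0^{2}\right) P = P 2 \cdot 3 \left(1 + 0\right) P = P 2 \cdot 3 \cdot 1 P = P 6 P = 6 P P = 6 P^{2}$)
$y{\left(-3 \right)} \left(-5\right) \left(-6\right) = 6 \left(-3\right)^{2} \left(-5\right) \left(-6\right) = 6 \cdot 9 \left(-5\right) \left(-6\right) = 54 \left(-5\right) \left(-6\right) = \left(-270\right) \left(-6\right) = 1620$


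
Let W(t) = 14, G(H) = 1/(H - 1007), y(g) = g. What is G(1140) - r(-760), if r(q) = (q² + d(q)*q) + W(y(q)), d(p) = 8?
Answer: -76014021/133 ≈ -5.7153e+5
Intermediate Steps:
G(H) = 1/(-1007 + H)
r(q) = 14 + q² + 8*q (r(q) = (q² + 8*q) + 14 = 14 + q² + 8*q)
G(1140) - r(-760) = 1/(-1007 + 1140) - (14 + (-760)² + 8*(-760)) = 1/133 - (14 + 577600 - 6080) = 1/133 - 1*571534 = 1/133 - 571534 = -76014021/133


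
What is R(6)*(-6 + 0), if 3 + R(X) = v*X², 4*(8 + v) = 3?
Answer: 1584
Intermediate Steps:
v = -29/4 (v = -8 + (¼)*3 = -8 + ¾ = -29/4 ≈ -7.2500)
R(X) = -3 - 29*X²/4
R(6)*(-6 + 0) = (-3 - 29/4*6²)*(-6 + 0) = (-3 - 29/4*36)*(-6) = (-3 - 261)*(-6) = -264*(-6) = 1584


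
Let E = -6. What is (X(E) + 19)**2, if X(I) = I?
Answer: 169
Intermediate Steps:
(X(E) + 19)**2 = (-6 + 19)**2 = 13**2 = 169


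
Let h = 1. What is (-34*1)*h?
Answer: -34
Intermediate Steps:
(-34*1)*h = -34*1*1 = -34*1 = -34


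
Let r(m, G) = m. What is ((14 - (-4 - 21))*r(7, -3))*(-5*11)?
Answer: -15015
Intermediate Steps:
((14 - (-4 - 21))*r(7, -3))*(-5*11) = ((14 - (-4 - 21))*7)*(-5*11) = ((14 - 1*(-25))*7)*(-55) = ((14 + 25)*7)*(-55) = (39*7)*(-55) = 273*(-55) = -15015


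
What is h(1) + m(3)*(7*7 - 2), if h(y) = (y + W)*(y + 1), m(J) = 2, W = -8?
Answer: 80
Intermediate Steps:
h(y) = (1 + y)*(-8 + y) (h(y) = (y - 8)*(y + 1) = (-8 + y)*(1 + y) = (1 + y)*(-8 + y))
h(1) + m(3)*(7*7 - 2) = (-8 + 1² - 7*1) + 2*(7*7 - 2) = (-8 + 1 - 7) + 2*(49 - 2) = -14 + 2*47 = -14 + 94 = 80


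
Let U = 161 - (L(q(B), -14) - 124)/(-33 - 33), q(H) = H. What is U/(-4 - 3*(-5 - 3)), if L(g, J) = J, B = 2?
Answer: 437/55 ≈ 7.9455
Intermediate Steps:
U = 1748/11 (U = 161 - (-14 - 124)/(-33 - 33) = 161 - (-138)/(-66) = 161 - (-138)*(-1)/66 = 161 - 1*23/11 = 161 - 23/11 = 1748/11 ≈ 158.91)
U/(-4 - 3*(-5 - 3)) = (1748/11)/(-4 - 3*(-5 - 3)) = (1748/11)/(-4 - 3*(-8)) = (1748/11)/(-4 + 24) = (1748/11)/20 = (1/20)*(1748/11) = 437/55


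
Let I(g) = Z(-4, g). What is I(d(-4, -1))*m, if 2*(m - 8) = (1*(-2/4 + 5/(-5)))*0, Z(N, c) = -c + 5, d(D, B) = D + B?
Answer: 80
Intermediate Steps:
d(D, B) = B + D
Z(N, c) = 5 - c
I(g) = 5 - g
m = 8 (m = 8 + ((1*(-2/4 + 5/(-5)))*0)/2 = 8 + ((1*(-2*¼ + 5*(-⅕)))*0)/2 = 8 + ((1*(-½ - 1))*0)/2 = 8 + ((1*(-3/2))*0)/2 = 8 + (-3/2*0)/2 = 8 + (½)*0 = 8 + 0 = 8)
I(d(-4, -1))*m = (5 - (-1 - 4))*8 = (5 - 1*(-5))*8 = (5 + 5)*8 = 10*8 = 80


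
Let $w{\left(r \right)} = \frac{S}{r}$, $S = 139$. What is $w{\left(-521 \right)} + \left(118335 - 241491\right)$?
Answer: $- \frac{64164415}{521} \approx -1.2316 \cdot 10^{5}$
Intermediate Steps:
$w{\left(r \right)} = \frac{139}{r}$
$w{\left(-521 \right)} + \left(118335 - 241491\right) = \frac{139}{-521} + \left(118335 - 241491\right) = 139 \left(- \frac{1}{521}\right) + \left(118335 - 241491\right) = - \frac{139}{521} - 123156 = - \frac{64164415}{521}$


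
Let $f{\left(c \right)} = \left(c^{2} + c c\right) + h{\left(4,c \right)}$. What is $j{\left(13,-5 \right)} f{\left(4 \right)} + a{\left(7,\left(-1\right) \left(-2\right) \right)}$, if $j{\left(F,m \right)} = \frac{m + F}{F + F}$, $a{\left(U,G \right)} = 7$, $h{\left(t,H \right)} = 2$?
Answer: $\frac{227}{13} \approx 17.462$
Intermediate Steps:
$f{\left(c \right)} = 2 + 2 c^{2}$ ($f{\left(c \right)} = \left(c^{2} + c c\right) + 2 = \left(c^{2} + c^{2}\right) + 2 = 2 c^{2} + 2 = 2 + 2 c^{2}$)
$j{\left(F,m \right)} = \frac{F + m}{2 F}$
$j{\left(13,-5 \right)} f{\left(4 \right)} + a{\left(7,\left(-1\right) \left(-2\right) \right)} = \frac{13 - 5}{2 \cdot 13} \left(2 + 2 \cdot 4^{2}\right) + 7 = \frac{1}{2} \cdot \frac{1}{13} \cdot 8 \left(2 + 2 \cdot 16\right) + 7 = \frac{4 \left(2 + 32\right)}{13} + 7 = \frac{4}{13} \cdot 34 + 7 = \frac{136}{13} + 7 = \frac{227}{13}$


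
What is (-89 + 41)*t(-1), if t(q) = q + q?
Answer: 96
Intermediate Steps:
t(q) = 2*q
(-89 + 41)*t(-1) = (-89 + 41)*(2*(-1)) = -48*(-2) = 96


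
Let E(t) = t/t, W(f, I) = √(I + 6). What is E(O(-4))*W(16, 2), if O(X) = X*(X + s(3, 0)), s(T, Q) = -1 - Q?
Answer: 2*√2 ≈ 2.8284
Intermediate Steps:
W(f, I) = √(6 + I)
O(X) = X*(-1 + X) (O(X) = X*(X + (-1 - 1*0)) = X*(X + (-1 + 0)) = X*(X - 1) = X*(-1 + X))
E(t) = 1
E(O(-4))*W(16, 2) = 1*√(6 + 2) = 1*√8 = 1*(2*√2) = 2*√2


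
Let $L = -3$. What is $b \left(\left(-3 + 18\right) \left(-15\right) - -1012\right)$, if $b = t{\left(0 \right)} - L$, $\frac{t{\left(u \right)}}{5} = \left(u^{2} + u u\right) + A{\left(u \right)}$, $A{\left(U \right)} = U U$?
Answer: $2361$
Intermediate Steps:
$A{\left(U \right)} = U^{2}$
$t{\left(u \right)} = 15 u^{2}$ ($t{\left(u \right)} = 5 \left(\left(u^{2} + u u\right) + u^{2}\right) = 5 \left(\left(u^{2} + u^{2}\right) + u^{2}\right) = 5 \left(2 u^{2} + u^{2}\right) = 5 \cdot 3 u^{2} = 15 u^{2}$)
$b = 3$ ($b = 15 \cdot 0^{2} - -3 = 15 \cdot 0 + 3 = 0 + 3 = 3$)
$b \left(\left(-3 + 18\right) \left(-15\right) - -1012\right) = 3 \left(\left(-3 + 18\right) \left(-15\right) - -1012\right) = 3 \left(15 \left(-15\right) + 1012\right) = 3 \left(-225 + 1012\right) = 3 \cdot 787 = 2361$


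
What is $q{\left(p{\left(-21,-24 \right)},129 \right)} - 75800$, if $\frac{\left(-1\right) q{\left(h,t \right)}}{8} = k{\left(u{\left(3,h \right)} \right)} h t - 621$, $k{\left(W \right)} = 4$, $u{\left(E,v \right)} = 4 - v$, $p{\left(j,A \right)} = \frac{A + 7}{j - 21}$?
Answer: $- \frac{507520}{7} \approx -72503.0$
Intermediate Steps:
$p{\left(j,A \right)} = \frac{7 + A}{-21 + j}$
$q{\left(h,t \right)} = 4968 - 32 h t$ ($q{\left(h,t \right)} = - 8 \left(4 h t - 621\right) = - 8 \left(-621 + 4 h t\right) = 4968 - 32 h t$)
$q{\left(p{\left(-21,-24 \right)},129 \right)} - 75800 = \left(4968 - 32 \frac{7 - 24}{-21 - 21} \cdot 129\right) - 75800 = \left(4968 - 32 \frac{1}{-42} \left(-17\right) 129\right) - 75800 = \left(4968 - 32 \left(\left(- \frac{1}{42}\right) \left(-17\right)\right) 129\right) - 75800 = \left(4968 - \frac{272}{21} \cdot 129\right) - 75800 = \left(4968 - \frac{11696}{7}\right) - 75800 = \frac{23080}{7} - 75800 = - \frac{507520}{7}$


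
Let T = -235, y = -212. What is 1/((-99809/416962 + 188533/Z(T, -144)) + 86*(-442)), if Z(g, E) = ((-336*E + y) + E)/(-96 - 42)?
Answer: -2503231367/96509471344604 ≈ -2.5938e-5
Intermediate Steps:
Z(g, E) = 106/69 + 335*E/138 (Z(g, E) = ((-336*E - 212) + E)/(-96 - 42) = ((-212 - 336*E) + E)/(-138) = (-212 - 335*E)*(-1/138) = 106/69 + 335*E/138)
1/((-99809/416962 + 188533/Z(T, -144)) + 86*(-442)) = 1/((-99809/416962 + 188533/(106/69 + (335/138)*(-144))) + 86*(-442)) = 1/((-99809*1/416962 + 188533/(106/69 - 8040/23)) - 38012) = 1/((-99809/416962 + 188533/(-24014/69)) - 38012) = 1/((-99809/416962 + 188533*(-69/24014)) - 38012) = 1/((-99809/416962 - 13008777/24014) - 38012) = 1/(-1356640622200/2503231367 - 38012) = 1/(-96509471344604/2503231367) = -2503231367/96509471344604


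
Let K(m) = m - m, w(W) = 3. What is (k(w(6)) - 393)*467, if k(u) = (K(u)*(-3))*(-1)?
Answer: -183531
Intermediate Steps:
K(m) = 0
k(u) = 0 (k(u) = (0*(-3))*(-1) = 0*(-1) = 0)
(k(w(6)) - 393)*467 = (0 - 393)*467 = -393*467 = -183531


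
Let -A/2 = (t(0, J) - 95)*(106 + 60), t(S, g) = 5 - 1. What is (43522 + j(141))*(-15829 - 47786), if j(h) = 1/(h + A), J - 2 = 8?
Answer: -84036895130205/30353 ≈ -2.7687e+9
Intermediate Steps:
J = 10 (J = 2 + 8 = 10)
t(S, g) = 4
A = 30212 (A = -2*(4 - 95)*(106 + 60) = -(-182)*166 = -2*(-15106) = 30212)
j(h) = 1/(30212 + h) (j(h) = 1/(h + 30212) = 1/(30212 + h))
(43522 + j(141))*(-15829 - 47786) = (43522 + 1/(30212 + 141))*(-15829 - 47786) = (43522 + 1/30353)*(-63615) = (1321023267/30353)*(-63615) = -84036895130205/30353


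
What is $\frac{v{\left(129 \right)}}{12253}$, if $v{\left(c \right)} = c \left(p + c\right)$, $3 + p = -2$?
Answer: $\frac{15996}{12253} \approx 1.3055$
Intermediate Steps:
$p = -5$ ($p = -3 - 2 = -5$)
$v{\left(c \right)} = c \left(-5 + c\right)$
$\frac{v{\left(129 \right)}}{12253} = \frac{129 \left(-5 + 129\right)}{12253} = 129 \cdot 124 \cdot \frac{1}{12253} = 15996 \cdot \frac{1}{12253} = \frac{15996}{12253}$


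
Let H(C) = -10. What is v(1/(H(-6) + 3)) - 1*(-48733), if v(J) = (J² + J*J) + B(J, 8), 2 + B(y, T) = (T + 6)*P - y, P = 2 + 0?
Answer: 2389200/49 ≈ 48759.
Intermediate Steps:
P = 2
B(y, T) = 10 - y + 2*T (B(y, T) = -2 + ((T + 6)*2 - y) = -2 + ((6 + T)*2 - y) = -2 + ((12 + 2*T) - y) = -2 + (12 - y + 2*T) = 10 - y + 2*T)
v(J) = 26 - J + 2*J² (v(J) = (J² + J*J) + (10 - J + 2*8) = (J² + J²) + (10 - J + 16) = 2*J² + (26 - J) = 26 - J + 2*J²)
v(1/(H(-6) + 3)) - 1*(-48733) = (26 - 1/(-10 + 3) + 2*(1/(-10 + 3))²) - 1*(-48733) = (26 - 1/(-7) + 2*(1/(-7))²) + 48733 = (26 - 1*(-⅐) + 2*(-⅐)²) + 48733 = (26 + ⅐ + 2*(1/49)) + 48733 = (26 + ⅐ + 2/49) + 48733 = 1283/49 + 48733 = 2389200/49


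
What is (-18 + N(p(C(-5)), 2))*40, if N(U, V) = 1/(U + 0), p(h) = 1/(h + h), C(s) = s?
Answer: -1120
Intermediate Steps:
p(h) = 1/(2*h)
N(U, V) = 1/U
(-18 + N(p(C(-5)), 2))*40 = (-18 + 1/((½)/(-5)))*40 = (-18 + 1/((½)*(-⅕)))*40 = (-18 + 1/(-⅒))*40 = (-18 - 10)*40 = -28*40 = -1120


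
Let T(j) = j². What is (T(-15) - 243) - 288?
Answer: -306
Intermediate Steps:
(T(-15) - 243) - 288 = ((-15)² - 243) - 288 = (225 - 243) - 288 = -18 - 288 = -306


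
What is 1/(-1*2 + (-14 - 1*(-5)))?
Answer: -1/11 ≈ -0.090909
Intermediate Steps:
1/(-1*2 + (-14 - 1*(-5))) = 1/(-2 + (-14 + 5)) = 1/(-2 - 9) = 1/(-11) = -1/11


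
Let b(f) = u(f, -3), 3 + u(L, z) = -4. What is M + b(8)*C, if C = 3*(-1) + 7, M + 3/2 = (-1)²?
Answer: -57/2 ≈ -28.500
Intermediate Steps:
u(L, z) = -7 (u(L, z) = -3 - 4 = -7)
b(f) = -7
M = -½ (M = -3/2 + (-1)² = -3/2 + 1 = -½ ≈ -0.50000)
C = 4 (C = -3 + 7 = 4)
M + b(8)*C = -½ - 7*4 = -½ - 28 = -57/2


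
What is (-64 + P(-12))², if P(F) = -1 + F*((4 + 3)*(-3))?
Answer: 34969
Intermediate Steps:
P(F) = -1 - 21*F (P(F) = -1 + F*(7*(-3)) = -1 + F*(-21) = -1 - 21*F)
(-64 + P(-12))² = (-64 + (-1 - 21*(-12)))² = (-64 + (-1 + 252))² = (-64 + 251)² = 187² = 34969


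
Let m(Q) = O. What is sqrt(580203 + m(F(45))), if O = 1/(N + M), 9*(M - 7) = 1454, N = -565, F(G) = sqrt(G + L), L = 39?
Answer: 3*sqrt(51294070865)/892 ≈ 761.71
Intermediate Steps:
F(G) = sqrt(39 + G) (F(G) = sqrt(G + 39) = sqrt(39 + G))
M = 1517/9 (M = 7 + (1/9)*1454 = 7 + 1454/9 = 1517/9 ≈ 168.56)
O = -9/3568 (O = 1/(-565 + 1517/9) = 1/(-3568/9) = -9/3568 ≈ -0.0025224)
m(Q) = -9/3568
sqrt(580203 + m(F(45))) = sqrt(580203 - 9/3568) = sqrt(2070164295/3568) = 3*sqrt(51294070865)/892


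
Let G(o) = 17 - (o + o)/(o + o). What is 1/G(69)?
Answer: 1/16 ≈ 0.062500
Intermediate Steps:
G(o) = 16 (G(o) = 17 - 2*o/(2*o) = 17 - 2*o*1/(2*o) = 17 - 1*1 = 17 - 1 = 16)
1/G(69) = 1/16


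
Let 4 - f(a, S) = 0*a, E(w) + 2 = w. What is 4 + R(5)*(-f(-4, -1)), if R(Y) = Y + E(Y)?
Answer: -28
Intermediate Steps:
E(w) = -2 + w
R(Y) = -2 + 2*Y (R(Y) = Y + (-2 + Y) = -2 + 2*Y)
f(a, S) = 4 (f(a, S) = 4 - 0*a = 4 - 1*0 = 4 + 0 = 4)
4 + R(5)*(-f(-4, -1)) = 4 + (-2 + 2*5)*(-1*4) = 4 + (-2 + 10)*(-4) = 4 + 8*(-4) = 4 - 32 = -28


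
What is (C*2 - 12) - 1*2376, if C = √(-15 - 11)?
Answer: -2388 + 2*I*√26 ≈ -2388.0 + 10.198*I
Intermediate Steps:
C = I*√26 (C = √(-26) = I*√26 ≈ 5.099*I)
(C*2 - 12) - 1*2376 = ((I*√26)*2 - 12) - 1*2376 = (2*I*√26 - 12) - 2376 = (-12 + 2*I*√26) - 2376 = -2388 + 2*I*√26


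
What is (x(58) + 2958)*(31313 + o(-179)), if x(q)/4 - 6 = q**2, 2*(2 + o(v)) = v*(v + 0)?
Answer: 778035197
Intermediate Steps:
o(v) = -2 + v**2/2 (o(v) = -2 + (v*(v + 0))/2 = -2 + (v*v)/2 = -2 + v**2/2)
x(q) = 24 + 4*q**2
(x(58) + 2958)*(31313 + o(-179)) = ((24 + 4*58**2) + 2958)*(31313 + (-2 + (1/2)*(-179)**2)) = ((24 + 4*3364) + 2958)*(31313 + (-2 + (1/2)*32041)) = ((24 + 13456) + 2958)*(31313 + (-2 + 32041/2)) = (13480 + 2958)*(31313 + 32037/2) = 16438*(94663/2) = 778035197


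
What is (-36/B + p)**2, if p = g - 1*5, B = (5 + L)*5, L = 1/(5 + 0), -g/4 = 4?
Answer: 84681/169 ≈ 501.07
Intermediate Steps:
g = -16 (g = -4*4 = -16)
L = 1/5 ≈ 0.20000
B = 26 (B = (5 + 1/5)*5 = (26/5)*5 = 26)
p = -21 (p = -16 - 1*5 = -16 - 5 = -21)
(-36/B + p)**2 = (-36/26 - 21)**2 = (-36*1/26 - 21)**2 = (-18/13 - 21)**2 = (-291/13)**2 = 84681/169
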